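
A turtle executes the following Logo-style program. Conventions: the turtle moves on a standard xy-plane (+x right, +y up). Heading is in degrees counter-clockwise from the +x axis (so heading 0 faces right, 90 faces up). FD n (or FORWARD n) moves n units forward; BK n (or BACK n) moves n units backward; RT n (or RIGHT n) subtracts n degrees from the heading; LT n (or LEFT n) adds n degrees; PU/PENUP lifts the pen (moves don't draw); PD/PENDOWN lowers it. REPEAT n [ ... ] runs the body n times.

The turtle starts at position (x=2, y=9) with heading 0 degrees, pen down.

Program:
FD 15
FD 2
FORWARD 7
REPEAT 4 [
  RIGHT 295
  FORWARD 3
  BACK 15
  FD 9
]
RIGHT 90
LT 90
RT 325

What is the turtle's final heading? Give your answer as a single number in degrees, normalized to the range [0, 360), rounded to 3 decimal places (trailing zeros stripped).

Answer: 295

Derivation:
Executing turtle program step by step:
Start: pos=(2,9), heading=0, pen down
FD 15: (2,9) -> (17,9) [heading=0, draw]
FD 2: (17,9) -> (19,9) [heading=0, draw]
FD 7: (19,9) -> (26,9) [heading=0, draw]
REPEAT 4 [
  -- iteration 1/4 --
  RT 295: heading 0 -> 65
  FD 3: (26,9) -> (27.268,11.719) [heading=65, draw]
  BK 15: (27.268,11.719) -> (20.929,-1.876) [heading=65, draw]
  FD 9: (20.929,-1.876) -> (24.732,6.281) [heading=65, draw]
  -- iteration 2/4 --
  RT 295: heading 65 -> 130
  FD 3: (24.732,6.281) -> (22.804,8.579) [heading=130, draw]
  BK 15: (22.804,8.579) -> (32.446,-2.911) [heading=130, draw]
  FD 9: (32.446,-2.911) -> (26.661,3.983) [heading=130, draw]
  -- iteration 3/4 --
  RT 295: heading 130 -> 195
  FD 3: (26.661,3.983) -> (23.763,3.206) [heading=195, draw]
  BK 15: (23.763,3.206) -> (38.252,7.089) [heading=195, draw]
  FD 9: (38.252,7.089) -> (29.558,4.759) [heading=195, draw]
  -- iteration 4/4 --
  RT 295: heading 195 -> 260
  FD 3: (29.558,4.759) -> (29.037,1.805) [heading=260, draw]
  BK 15: (29.037,1.805) -> (31.642,16.577) [heading=260, draw]
  FD 9: (31.642,16.577) -> (30.079,7.714) [heading=260, draw]
]
RT 90: heading 260 -> 170
LT 90: heading 170 -> 260
RT 325: heading 260 -> 295
Final: pos=(30.079,7.714), heading=295, 15 segment(s) drawn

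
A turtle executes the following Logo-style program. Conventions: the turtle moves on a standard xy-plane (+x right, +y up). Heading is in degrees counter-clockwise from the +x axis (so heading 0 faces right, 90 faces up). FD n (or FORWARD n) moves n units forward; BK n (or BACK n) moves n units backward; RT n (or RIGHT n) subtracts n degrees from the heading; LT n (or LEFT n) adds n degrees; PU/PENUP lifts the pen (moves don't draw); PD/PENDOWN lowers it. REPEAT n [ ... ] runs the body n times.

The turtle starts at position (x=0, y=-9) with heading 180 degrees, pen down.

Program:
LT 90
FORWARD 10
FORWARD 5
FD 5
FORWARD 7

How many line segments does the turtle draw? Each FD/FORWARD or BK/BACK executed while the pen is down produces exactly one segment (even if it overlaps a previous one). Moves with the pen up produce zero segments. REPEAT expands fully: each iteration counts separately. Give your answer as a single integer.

Executing turtle program step by step:
Start: pos=(0,-9), heading=180, pen down
LT 90: heading 180 -> 270
FD 10: (0,-9) -> (0,-19) [heading=270, draw]
FD 5: (0,-19) -> (0,-24) [heading=270, draw]
FD 5: (0,-24) -> (0,-29) [heading=270, draw]
FD 7: (0,-29) -> (0,-36) [heading=270, draw]
Final: pos=(0,-36), heading=270, 4 segment(s) drawn
Segments drawn: 4

Answer: 4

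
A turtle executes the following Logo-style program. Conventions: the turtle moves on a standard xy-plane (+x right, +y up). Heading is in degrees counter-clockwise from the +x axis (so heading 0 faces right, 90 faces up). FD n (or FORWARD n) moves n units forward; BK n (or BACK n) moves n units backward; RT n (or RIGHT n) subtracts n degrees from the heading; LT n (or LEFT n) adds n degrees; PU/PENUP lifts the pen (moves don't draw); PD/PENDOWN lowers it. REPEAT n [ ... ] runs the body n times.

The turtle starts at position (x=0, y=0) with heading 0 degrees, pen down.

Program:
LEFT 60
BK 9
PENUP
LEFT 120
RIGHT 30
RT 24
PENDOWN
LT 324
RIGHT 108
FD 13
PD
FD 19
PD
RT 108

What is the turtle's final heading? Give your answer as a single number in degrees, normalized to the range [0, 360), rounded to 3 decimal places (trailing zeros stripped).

Executing turtle program step by step:
Start: pos=(0,0), heading=0, pen down
LT 60: heading 0 -> 60
BK 9: (0,0) -> (-4.5,-7.794) [heading=60, draw]
PU: pen up
LT 120: heading 60 -> 180
RT 30: heading 180 -> 150
RT 24: heading 150 -> 126
PD: pen down
LT 324: heading 126 -> 90
RT 108: heading 90 -> 342
FD 13: (-4.5,-7.794) -> (7.864,-11.811) [heading=342, draw]
PD: pen down
FD 19: (7.864,-11.811) -> (25.934,-17.683) [heading=342, draw]
PD: pen down
RT 108: heading 342 -> 234
Final: pos=(25.934,-17.683), heading=234, 3 segment(s) drawn

Answer: 234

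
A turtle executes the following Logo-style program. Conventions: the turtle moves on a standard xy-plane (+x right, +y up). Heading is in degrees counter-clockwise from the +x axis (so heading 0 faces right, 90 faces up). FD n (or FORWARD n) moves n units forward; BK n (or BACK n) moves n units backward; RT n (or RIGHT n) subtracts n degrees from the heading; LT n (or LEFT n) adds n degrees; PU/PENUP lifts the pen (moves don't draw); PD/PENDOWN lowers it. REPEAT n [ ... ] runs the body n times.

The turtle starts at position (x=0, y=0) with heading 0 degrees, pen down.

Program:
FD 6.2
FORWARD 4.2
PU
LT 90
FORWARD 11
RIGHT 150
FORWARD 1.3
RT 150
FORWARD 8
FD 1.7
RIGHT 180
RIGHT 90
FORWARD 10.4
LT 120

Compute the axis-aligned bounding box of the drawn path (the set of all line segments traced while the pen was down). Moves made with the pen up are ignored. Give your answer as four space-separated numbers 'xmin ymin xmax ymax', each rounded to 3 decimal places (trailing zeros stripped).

Answer: 0 0 10.4 0

Derivation:
Executing turtle program step by step:
Start: pos=(0,0), heading=0, pen down
FD 6.2: (0,0) -> (6.2,0) [heading=0, draw]
FD 4.2: (6.2,0) -> (10.4,0) [heading=0, draw]
PU: pen up
LT 90: heading 0 -> 90
FD 11: (10.4,0) -> (10.4,11) [heading=90, move]
RT 150: heading 90 -> 300
FD 1.3: (10.4,11) -> (11.05,9.874) [heading=300, move]
RT 150: heading 300 -> 150
FD 8: (11.05,9.874) -> (4.122,13.874) [heading=150, move]
FD 1.7: (4.122,13.874) -> (2.65,14.724) [heading=150, move]
RT 180: heading 150 -> 330
RT 90: heading 330 -> 240
FD 10.4: (2.65,14.724) -> (-2.55,5.718) [heading=240, move]
LT 120: heading 240 -> 0
Final: pos=(-2.55,5.718), heading=0, 2 segment(s) drawn

Segment endpoints: x in {0, 6.2, 10.4}, y in {0}
xmin=0, ymin=0, xmax=10.4, ymax=0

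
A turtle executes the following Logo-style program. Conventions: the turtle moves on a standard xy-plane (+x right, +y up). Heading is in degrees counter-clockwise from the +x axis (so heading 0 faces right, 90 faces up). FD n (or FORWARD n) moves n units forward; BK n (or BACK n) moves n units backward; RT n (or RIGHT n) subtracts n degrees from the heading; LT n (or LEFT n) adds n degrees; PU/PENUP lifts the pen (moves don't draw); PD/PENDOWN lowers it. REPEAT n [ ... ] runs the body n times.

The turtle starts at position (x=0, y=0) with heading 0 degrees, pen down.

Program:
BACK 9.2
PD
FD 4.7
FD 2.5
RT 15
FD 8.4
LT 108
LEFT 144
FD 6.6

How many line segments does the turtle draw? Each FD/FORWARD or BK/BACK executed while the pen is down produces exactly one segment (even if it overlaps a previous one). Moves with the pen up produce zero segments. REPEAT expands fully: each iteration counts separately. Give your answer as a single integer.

Executing turtle program step by step:
Start: pos=(0,0), heading=0, pen down
BK 9.2: (0,0) -> (-9.2,0) [heading=0, draw]
PD: pen down
FD 4.7: (-9.2,0) -> (-4.5,0) [heading=0, draw]
FD 2.5: (-4.5,0) -> (-2,0) [heading=0, draw]
RT 15: heading 0 -> 345
FD 8.4: (-2,0) -> (6.114,-2.174) [heading=345, draw]
LT 108: heading 345 -> 93
LT 144: heading 93 -> 237
FD 6.6: (6.114,-2.174) -> (2.519,-7.709) [heading=237, draw]
Final: pos=(2.519,-7.709), heading=237, 5 segment(s) drawn
Segments drawn: 5

Answer: 5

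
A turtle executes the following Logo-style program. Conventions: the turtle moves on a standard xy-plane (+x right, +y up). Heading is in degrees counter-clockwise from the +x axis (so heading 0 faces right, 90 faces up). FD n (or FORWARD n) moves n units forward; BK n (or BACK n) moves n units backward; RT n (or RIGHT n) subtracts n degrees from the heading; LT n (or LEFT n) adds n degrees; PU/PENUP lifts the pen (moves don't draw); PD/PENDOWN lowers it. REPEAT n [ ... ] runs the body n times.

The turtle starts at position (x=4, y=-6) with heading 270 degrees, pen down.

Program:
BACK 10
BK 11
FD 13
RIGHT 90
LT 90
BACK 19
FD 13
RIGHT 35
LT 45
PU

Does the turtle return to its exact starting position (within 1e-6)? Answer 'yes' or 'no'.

Executing turtle program step by step:
Start: pos=(4,-6), heading=270, pen down
BK 10: (4,-6) -> (4,4) [heading=270, draw]
BK 11: (4,4) -> (4,15) [heading=270, draw]
FD 13: (4,15) -> (4,2) [heading=270, draw]
RT 90: heading 270 -> 180
LT 90: heading 180 -> 270
BK 19: (4,2) -> (4,21) [heading=270, draw]
FD 13: (4,21) -> (4,8) [heading=270, draw]
RT 35: heading 270 -> 235
LT 45: heading 235 -> 280
PU: pen up
Final: pos=(4,8), heading=280, 5 segment(s) drawn

Start position: (4, -6)
Final position: (4, 8)
Distance = 14; >= 1e-6 -> NOT closed

Answer: no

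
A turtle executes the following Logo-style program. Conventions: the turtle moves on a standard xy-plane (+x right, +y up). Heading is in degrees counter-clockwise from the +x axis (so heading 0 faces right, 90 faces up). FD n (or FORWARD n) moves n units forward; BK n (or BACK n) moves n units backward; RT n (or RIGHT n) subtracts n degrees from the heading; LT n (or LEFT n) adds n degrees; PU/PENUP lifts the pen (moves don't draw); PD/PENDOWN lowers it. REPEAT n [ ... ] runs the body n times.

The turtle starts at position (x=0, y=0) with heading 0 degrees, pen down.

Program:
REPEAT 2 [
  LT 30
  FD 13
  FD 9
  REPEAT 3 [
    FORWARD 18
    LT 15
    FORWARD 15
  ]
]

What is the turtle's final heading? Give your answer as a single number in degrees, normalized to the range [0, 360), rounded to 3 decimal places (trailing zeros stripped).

Answer: 150

Derivation:
Executing turtle program step by step:
Start: pos=(0,0), heading=0, pen down
REPEAT 2 [
  -- iteration 1/2 --
  LT 30: heading 0 -> 30
  FD 13: (0,0) -> (11.258,6.5) [heading=30, draw]
  FD 9: (11.258,6.5) -> (19.053,11) [heading=30, draw]
  REPEAT 3 [
    -- iteration 1/3 --
    FD 18: (19.053,11) -> (34.641,20) [heading=30, draw]
    LT 15: heading 30 -> 45
    FD 15: (34.641,20) -> (45.248,30.607) [heading=45, draw]
    -- iteration 2/3 --
    FD 18: (45.248,30.607) -> (57.976,43.335) [heading=45, draw]
    LT 15: heading 45 -> 60
    FD 15: (57.976,43.335) -> (65.476,56.325) [heading=60, draw]
    -- iteration 3/3 --
    FD 18: (65.476,56.325) -> (74.476,71.913) [heading=60, draw]
    LT 15: heading 60 -> 75
    FD 15: (74.476,71.913) -> (78.358,86.402) [heading=75, draw]
  ]
  -- iteration 2/2 --
  LT 30: heading 75 -> 105
  FD 13: (78.358,86.402) -> (74.993,98.959) [heading=105, draw]
  FD 9: (74.993,98.959) -> (72.664,107.653) [heading=105, draw]
  REPEAT 3 [
    -- iteration 1/3 --
    FD 18: (72.664,107.653) -> (68.005,125.039) [heading=105, draw]
    LT 15: heading 105 -> 120
    FD 15: (68.005,125.039) -> (60.505,138.03) [heading=120, draw]
    -- iteration 2/3 --
    FD 18: (60.505,138.03) -> (51.505,153.618) [heading=120, draw]
    LT 15: heading 120 -> 135
    FD 15: (51.505,153.618) -> (40.898,164.225) [heading=135, draw]
    -- iteration 3/3 --
    FD 18: (40.898,164.225) -> (28.171,176.953) [heading=135, draw]
    LT 15: heading 135 -> 150
    FD 15: (28.171,176.953) -> (15.18,184.453) [heading=150, draw]
  ]
]
Final: pos=(15.18,184.453), heading=150, 16 segment(s) drawn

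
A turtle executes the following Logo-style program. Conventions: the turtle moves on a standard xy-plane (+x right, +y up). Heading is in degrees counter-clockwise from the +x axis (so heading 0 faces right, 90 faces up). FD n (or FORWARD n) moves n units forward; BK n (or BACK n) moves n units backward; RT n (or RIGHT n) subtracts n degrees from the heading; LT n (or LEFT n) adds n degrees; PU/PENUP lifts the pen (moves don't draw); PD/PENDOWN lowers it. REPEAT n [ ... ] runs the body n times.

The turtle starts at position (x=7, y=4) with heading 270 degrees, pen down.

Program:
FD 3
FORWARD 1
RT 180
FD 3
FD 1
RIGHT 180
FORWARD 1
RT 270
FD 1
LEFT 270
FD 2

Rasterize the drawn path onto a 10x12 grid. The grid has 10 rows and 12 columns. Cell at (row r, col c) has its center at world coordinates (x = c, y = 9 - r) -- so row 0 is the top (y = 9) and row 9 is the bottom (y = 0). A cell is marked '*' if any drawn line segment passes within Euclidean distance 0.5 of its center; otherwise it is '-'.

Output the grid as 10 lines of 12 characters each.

Answer: ------------
------------
------------
------------
------------
-------*----
-------**---
-------**---
-------**---
-------*----

Derivation:
Segment 0: (7,4) -> (7,1)
Segment 1: (7,1) -> (7,0)
Segment 2: (7,0) -> (7,3)
Segment 3: (7,3) -> (7,4)
Segment 4: (7,4) -> (7,3)
Segment 5: (7,3) -> (8,3)
Segment 6: (8,3) -> (8,1)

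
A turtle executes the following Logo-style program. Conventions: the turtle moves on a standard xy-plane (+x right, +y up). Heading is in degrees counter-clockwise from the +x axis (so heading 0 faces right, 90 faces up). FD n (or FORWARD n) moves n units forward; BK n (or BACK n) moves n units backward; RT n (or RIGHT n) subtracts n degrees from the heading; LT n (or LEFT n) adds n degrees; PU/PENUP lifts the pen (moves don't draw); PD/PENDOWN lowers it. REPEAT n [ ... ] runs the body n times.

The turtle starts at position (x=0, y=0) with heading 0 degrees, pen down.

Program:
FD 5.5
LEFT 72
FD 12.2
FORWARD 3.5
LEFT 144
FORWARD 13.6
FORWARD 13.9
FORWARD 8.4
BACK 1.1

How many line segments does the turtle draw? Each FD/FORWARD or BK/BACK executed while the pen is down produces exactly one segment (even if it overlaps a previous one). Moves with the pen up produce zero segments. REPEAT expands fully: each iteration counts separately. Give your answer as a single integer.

Executing turtle program step by step:
Start: pos=(0,0), heading=0, pen down
FD 5.5: (0,0) -> (5.5,0) [heading=0, draw]
LT 72: heading 0 -> 72
FD 12.2: (5.5,0) -> (9.27,11.603) [heading=72, draw]
FD 3.5: (9.27,11.603) -> (10.352,14.932) [heading=72, draw]
LT 144: heading 72 -> 216
FD 13.6: (10.352,14.932) -> (-0.651,6.938) [heading=216, draw]
FD 13.9: (-0.651,6.938) -> (-11.896,-1.233) [heading=216, draw]
FD 8.4: (-11.896,-1.233) -> (-18.692,-6.17) [heading=216, draw]
BK 1.1: (-18.692,-6.17) -> (-17.802,-5.523) [heading=216, draw]
Final: pos=(-17.802,-5.523), heading=216, 7 segment(s) drawn
Segments drawn: 7

Answer: 7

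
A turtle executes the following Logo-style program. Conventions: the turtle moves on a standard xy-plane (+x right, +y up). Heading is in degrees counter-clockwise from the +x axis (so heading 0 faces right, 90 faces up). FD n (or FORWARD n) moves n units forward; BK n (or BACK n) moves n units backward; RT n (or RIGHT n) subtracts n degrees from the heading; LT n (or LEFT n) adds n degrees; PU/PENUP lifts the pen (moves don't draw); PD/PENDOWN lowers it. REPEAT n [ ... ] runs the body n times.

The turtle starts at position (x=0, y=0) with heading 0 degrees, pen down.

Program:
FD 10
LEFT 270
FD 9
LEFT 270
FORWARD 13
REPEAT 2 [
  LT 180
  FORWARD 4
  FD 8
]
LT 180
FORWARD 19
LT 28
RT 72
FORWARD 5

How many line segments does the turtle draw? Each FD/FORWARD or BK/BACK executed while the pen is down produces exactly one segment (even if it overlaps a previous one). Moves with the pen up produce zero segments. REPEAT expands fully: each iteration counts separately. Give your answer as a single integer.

Answer: 9

Derivation:
Executing turtle program step by step:
Start: pos=(0,0), heading=0, pen down
FD 10: (0,0) -> (10,0) [heading=0, draw]
LT 270: heading 0 -> 270
FD 9: (10,0) -> (10,-9) [heading=270, draw]
LT 270: heading 270 -> 180
FD 13: (10,-9) -> (-3,-9) [heading=180, draw]
REPEAT 2 [
  -- iteration 1/2 --
  LT 180: heading 180 -> 0
  FD 4: (-3,-9) -> (1,-9) [heading=0, draw]
  FD 8: (1,-9) -> (9,-9) [heading=0, draw]
  -- iteration 2/2 --
  LT 180: heading 0 -> 180
  FD 4: (9,-9) -> (5,-9) [heading=180, draw]
  FD 8: (5,-9) -> (-3,-9) [heading=180, draw]
]
LT 180: heading 180 -> 0
FD 19: (-3,-9) -> (16,-9) [heading=0, draw]
LT 28: heading 0 -> 28
RT 72: heading 28 -> 316
FD 5: (16,-9) -> (19.597,-12.473) [heading=316, draw]
Final: pos=(19.597,-12.473), heading=316, 9 segment(s) drawn
Segments drawn: 9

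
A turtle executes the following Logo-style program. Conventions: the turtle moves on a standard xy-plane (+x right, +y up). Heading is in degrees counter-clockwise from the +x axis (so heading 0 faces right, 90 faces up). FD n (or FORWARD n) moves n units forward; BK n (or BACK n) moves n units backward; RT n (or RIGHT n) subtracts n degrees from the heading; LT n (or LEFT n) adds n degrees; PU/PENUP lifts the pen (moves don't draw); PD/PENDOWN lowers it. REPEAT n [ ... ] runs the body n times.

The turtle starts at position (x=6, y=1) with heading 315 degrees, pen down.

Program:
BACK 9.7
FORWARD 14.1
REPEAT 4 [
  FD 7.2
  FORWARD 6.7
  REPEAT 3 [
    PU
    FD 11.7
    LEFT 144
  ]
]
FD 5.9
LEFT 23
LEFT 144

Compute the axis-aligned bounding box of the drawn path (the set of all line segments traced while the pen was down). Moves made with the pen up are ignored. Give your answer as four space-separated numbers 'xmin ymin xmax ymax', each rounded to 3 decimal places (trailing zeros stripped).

Executing turtle program step by step:
Start: pos=(6,1), heading=315, pen down
BK 9.7: (6,1) -> (-0.859,7.859) [heading=315, draw]
FD 14.1: (-0.859,7.859) -> (9.111,-2.111) [heading=315, draw]
REPEAT 4 [
  -- iteration 1/4 --
  FD 7.2: (9.111,-2.111) -> (14.202,-7.202) [heading=315, draw]
  FD 6.7: (14.202,-7.202) -> (18.94,-11.94) [heading=315, draw]
  REPEAT 3 [
    -- iteration 1/3 --
    PU: pen up
    FD 11.7: (18.94,-11.94) -> (27.213,-20.213) [heading=315, move]
    LT 144: heading 315 -> 99
    -- iteration 2/3 --
    PU: pen up
    FD 11.7: (27.213,-20.213) -> (25.383,-8.657) [heading=99, move]
    LT 144: heading 99 -> 243
    -- iteration 3/3 --
    PU: pen up
    FD 11.7: (25.383,-8.657) -> (20.071,-19.082) [heading=243, move]
    LT 144: heading 243 -> 27
  ]
  -- iteration 2/4 --
  FD 7.2: (20.071,-19.082) -> (26.486,-15.813) [heading=27, move]
  FD 6.7: (26.486,-15.813) -> (32.456,-12.772) [heading=27, move]
  REPEAT 3 [
    -- iteration 1/3 --
    PU: pen up
    FD 11.7: (32.456,-12.772) -> (42.881,-7.46) [heading=27, move]
    LT 144: heading 27 -> 171
    -- iteration 2/3 --
    PU: pen up
    FD 11.7: (42.881,-7.46) -> (31.325,-5.63) [heading=171, move]
    LT 144: heading 171 -> 315
    -- iteration 3/3 --
    PU: pen up
    FD 11.7: (31.325,-5.63) -> (39.598,-13.903) [heading=315, move]
    LT 144: heading 315 -> 99
  ]
  -- iteration 3/4 --
  FD 7.2: (39.598,-13.903) -> (38.472,-6.791) [heading=99, move]
  FD 6.7: (38.472,-6.791) -> (37.424,-0.174) [heading=99, move]
  REPEAT 3 [
    -- iteration 1/3 --
    PU: pen up
    FD 11.7: (37.424,-0.174) -> (35.593,11.382) [heading=99, move]
    LT 144: heading 99 -> 243
    -- iteration 2/3 --
    PU: pen up
    FD 11.7: (35.593,11.382) -> (30.282,0.957) [heading=243, move]
    LT 144: heading 243 -> 27
    -- iteration 3/3 --
    PU: pen up
    FD 11.7: (30.282,0.957) -> (40.707,6.269) [heading=27, move]
    LT 144: heading 27 -> 171
  ]
  -- iteration 4/4 --
  FD 7.2: (40.707,6.269) -> (33.595,7.395) [heading=171, move]
  FD 6.7: (33.595,7.395) -> (26.978,8.443) [heading=171, move]
  REPEAT 3 [
    -- iteration 1/3 --
    PU: pen up
    FD 11.7: (26.978,8.443) -> (15.422,10.274) [heading=171, move]
    LT 144: heading 171 -> 315
    -- iteration 2/3 --
    PU: pen up
    FD 11.7: (15.422,10.274) -> (23.695,2.001) [heading=315, move]
    LT 144: heading 315 -> 99
    -- iteration 3/3 --
    PU: pen up
    FD 11.7: (23.695,2.001) -> (21.865,13.557) [heading=99, move]
    LT 144: heading 99 -> 243
  ]
]
FD 5.9: (21.865,13.557) -> (19.186,8.3) [heading=243, move]
LT 23: heading 243 -> 266
LT 144: heading 266 -> 50
Final: pos=(19.186,8.3), heading=50, 4 segment(s) drawn

Segment endpoints: x in {-0.859, 6, 9.111, 14.202, 18.94}, y in {-11.94, -7.202, -2.111, 1, 7.859}
xmin=-0.859, ymin=-11.94, xmax=18.94, ymax=7.859

Answer: -0.859 -11.94 18.94 7.859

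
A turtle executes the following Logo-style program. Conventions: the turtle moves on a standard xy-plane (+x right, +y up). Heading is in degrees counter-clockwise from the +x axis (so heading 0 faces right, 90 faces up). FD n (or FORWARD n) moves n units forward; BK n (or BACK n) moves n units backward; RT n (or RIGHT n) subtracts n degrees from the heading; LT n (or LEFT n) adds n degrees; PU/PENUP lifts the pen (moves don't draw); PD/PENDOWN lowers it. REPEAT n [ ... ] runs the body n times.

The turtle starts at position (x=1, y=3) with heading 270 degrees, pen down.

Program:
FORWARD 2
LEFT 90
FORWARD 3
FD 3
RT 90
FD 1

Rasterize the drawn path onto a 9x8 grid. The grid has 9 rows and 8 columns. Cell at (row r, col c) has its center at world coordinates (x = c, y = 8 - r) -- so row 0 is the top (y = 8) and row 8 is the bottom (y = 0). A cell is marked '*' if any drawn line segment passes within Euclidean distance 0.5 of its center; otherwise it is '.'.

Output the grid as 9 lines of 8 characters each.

Answer: ........
........
........
........
........
.*......
.*......
.*******
.......*

Derivation:
Segment 0: (1,3) -> (1,1)
Segment 1: (1,1) -> (4,1)
Segment 2: (4,1) -> (7,1)
Segment 3: (7,1) -> (7,-0)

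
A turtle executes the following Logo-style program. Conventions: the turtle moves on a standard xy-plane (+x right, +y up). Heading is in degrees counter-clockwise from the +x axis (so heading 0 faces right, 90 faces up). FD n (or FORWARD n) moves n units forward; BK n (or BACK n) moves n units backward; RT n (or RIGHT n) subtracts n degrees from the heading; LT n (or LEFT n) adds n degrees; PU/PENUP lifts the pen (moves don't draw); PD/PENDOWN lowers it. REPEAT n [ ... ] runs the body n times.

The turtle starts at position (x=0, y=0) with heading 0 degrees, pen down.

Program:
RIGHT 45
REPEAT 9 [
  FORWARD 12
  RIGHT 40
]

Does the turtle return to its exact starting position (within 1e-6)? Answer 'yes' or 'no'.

Answer: yes

Derivation:
Executing turtle program step by step:
Start: pos=(0,0), heading=0, pen down
RT 45: heading 0 -> 315
REPEAT 9 [
  -- iteration 1/9 --
  FD 12: (0,0) -> (8.485,-8.485) [heading=315, draw]
  RT 40: heading 315 -> 275
  -- iteration 2/9 --
  FD 12: (8.485,-8.485) -> (9.531,-20.44) [heading=275, draw]
  RT 40: heading 275 -> 235
  -- iteration 3/9 --
  FD 12: (9.531,-20.44) -> (2.648,-30.269) [heading=235, draw]
  RT 40: heading 235 -> 195
  -- iteration 4/9 --
  FD 12: (2.648,-30.269) -> (-8.943,-33.375) [heading=195, draw]
  RT 40: heading 195 -> 155
  -- iteration 5/9 --
  FD 12: (-8.943,-33.375) -> (-19.819,-28.304) [heading=155, draw]
  RT 40: heading 155 -> 115
  -- iteration 6/9 --
  FD 12: (-19.819,-28.304) -> (-24.89,-17.428) [heading=115, draw]
  RT 40: heading 115 -> 75
  -- iteration 7/9 --
  FD 12: (-24.89,-17.428) -> (-21.784,-5.837) [heading=75, draw]
  RT 40: heading 75 -> 35
  -- iteration 8/9 --
  FD 12: (-21.784,-5.837) -> (-11.954,1.046) [heading=35, draw]
  RT 40: heading 35 -> 355
  -- iteration 9/9 --
  FD 12: (-11.954,1.046) -> (0,0) [heading=355, draw]
  RT 40: heading 355 -> 315
]
Final: pos=(0,0), heading=315, 9 segment(s) drawn

Start position: (0, 0)
Final position: (0, 0)
Distance = 0; < 1e-6 -> CLOSED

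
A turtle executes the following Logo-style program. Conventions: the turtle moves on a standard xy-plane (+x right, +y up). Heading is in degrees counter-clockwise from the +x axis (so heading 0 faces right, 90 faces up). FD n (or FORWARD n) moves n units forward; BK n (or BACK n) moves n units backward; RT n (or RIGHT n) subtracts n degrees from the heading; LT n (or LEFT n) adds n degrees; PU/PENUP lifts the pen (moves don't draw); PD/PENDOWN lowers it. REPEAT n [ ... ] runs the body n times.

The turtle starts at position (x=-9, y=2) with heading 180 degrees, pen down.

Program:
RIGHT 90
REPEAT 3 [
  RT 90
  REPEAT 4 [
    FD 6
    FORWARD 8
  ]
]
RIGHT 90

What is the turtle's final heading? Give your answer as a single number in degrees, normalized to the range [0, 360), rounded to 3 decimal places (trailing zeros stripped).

Answer: 90

Derivation:
Executing turtle program step by step:
Start: pos=(-9,2), heading=180, pen down
RT 90: heading 180 -> 90
REPEAT 3 [
  -- iteration 1/3 --
  RT 90: heading 90 -> 0
  REPEAT 4 [
    -- iteration 1/4 --
    FD 6: (-9,2) -> (-3,2) [heading=0, draw]
    FD 8: (-3,2) -> (5,2) [heading=0, draw]
    -- iteration 2/4 --
    FD 6: (5,2) -> (11,2) [heading=0, draw]
    FD 8: (11,2) -> (19,2) [heading=0, draw]
    -- iteration 3/4 --
    FD 6: (19,2) -> (25,2) [heading=0, draw]
    FD 8: (25,2) -> (33,2) [heading=0, draw]
    -- iteration 4/4 --
    FD 6: (33,2) -> (39,2) [heading=0, draw]
    FD 8: (39,2) -> (47,2) [heading=0, draw]
  ]
  -- iteration 2/3 --
  RT 90: heading 0 -> 270
  REPEAT 4 [
    -- iteration 1/4 --
    FD 6: (47,2) -> (47,-4) [heading=270, draw]
    FD 8: (47,-4) -> (47,-12) [heading=270, draw]
    -- iteration 2/4 --
    FD 6: (47,-12) -> (47,-18) [heading=270, draw]
    FD 8: (47,-18) -> (47,-26) [heading=270, draw]
    -- iteration 3/4 --
    FD 6: (47,-26) -> (47,-32) [heading=270, draw]
    FD 8: (47,-32) -> (47,-40) [heading=270, draw]
    -- iteration 4/4 --
    FD 6: (47,-40) -> (47,-46) [heading=270, draw]
    FD 8: (47,-46) -> (47,-54) [heading=270, draw]
  ]
  -- iteration 3/3 --
  RT 90: heading 270 -> 180
  REPEAT 4 [
    -- iteration 1/4 --
    FD 6: (47,-54) -> (41,-54) [heading=180, draw]
    FD 8: (41,-54) -> (33,-54) [heading=180, draw]
    -- iteration 2/4 --
    FD 6: (33,-54) -> (27,-54) [heading=180, draw]
    FD 8: (27,-54) -> (19,-54) [heading=180, draw]
    -- iteration 3/4 --
    FD 6: (19,-54) -> (13,-54) [heading=180, draw]
    FD 8: (13,-54) -> (5,-54) [heading=180, draw]
    -- iteration 4/4 --
    FD 6: (5,-54) -> (-1,-54) [heading=180, draw]
    FD 8: (-1,-54) -> (-9,-54) [heading=180, draw]
  ]
]
RT 90: heading 180 -> 90
Final: pos=(-9,-54), heading=90, 24 segment(s) drawn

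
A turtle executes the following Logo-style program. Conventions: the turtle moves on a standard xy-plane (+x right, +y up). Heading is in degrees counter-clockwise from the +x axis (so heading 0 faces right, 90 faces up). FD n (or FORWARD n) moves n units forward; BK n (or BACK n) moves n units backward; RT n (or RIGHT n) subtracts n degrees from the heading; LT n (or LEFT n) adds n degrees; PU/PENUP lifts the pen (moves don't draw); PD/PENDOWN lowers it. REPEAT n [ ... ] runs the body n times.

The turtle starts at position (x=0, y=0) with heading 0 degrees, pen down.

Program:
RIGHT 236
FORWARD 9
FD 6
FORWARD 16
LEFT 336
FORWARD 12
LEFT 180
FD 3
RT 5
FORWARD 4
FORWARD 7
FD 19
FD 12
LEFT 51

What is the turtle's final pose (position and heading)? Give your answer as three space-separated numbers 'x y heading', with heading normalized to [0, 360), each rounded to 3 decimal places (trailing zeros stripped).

Executing turtle program step by step:
Start: pos=(0,0), heading=0, pen down
RT 236: heading 0 -> 124
FD 9: (0,0) -> (-5.033,7.461) [heading=124, draw]
FD 6: (-5.033,7.461) -> (-8.388,12.436) [heading=124, draw]
FD 16: (-8.388,12.436) -> (-17.335,25.7) [heading=124, draw]
LT 336: heading 124 -> 100
FD 12: (-17.335,25.7) -> (-19.419,37.518) [heading=100, draw]
LT 180: heading 100 -> 280
FD 3: (-19.419,37.518) -> (-18.898,34.563) [heading=280, draw]
RT 5: heading 280 -> 275
FD 4: (-18.898,34.563) -> (-18.549,30.579) [heading=275, draw]
FD 7: (-18.549,30.579) -> (-17.939,23.605) [heading=275, draw]
FD 19: (-17.939,23.605) -> (-16.283,4.678) [heading=275, draw]
FD 12: (-16.283,4.678) -> (-15.237,-7.277) [heading=275, draw]
LT 51: heading 275 -> 326
Final: pos=(-15.237,-7.277), heading=326, 9 segment(s) drawn

Answer: -15.237 -7.277 326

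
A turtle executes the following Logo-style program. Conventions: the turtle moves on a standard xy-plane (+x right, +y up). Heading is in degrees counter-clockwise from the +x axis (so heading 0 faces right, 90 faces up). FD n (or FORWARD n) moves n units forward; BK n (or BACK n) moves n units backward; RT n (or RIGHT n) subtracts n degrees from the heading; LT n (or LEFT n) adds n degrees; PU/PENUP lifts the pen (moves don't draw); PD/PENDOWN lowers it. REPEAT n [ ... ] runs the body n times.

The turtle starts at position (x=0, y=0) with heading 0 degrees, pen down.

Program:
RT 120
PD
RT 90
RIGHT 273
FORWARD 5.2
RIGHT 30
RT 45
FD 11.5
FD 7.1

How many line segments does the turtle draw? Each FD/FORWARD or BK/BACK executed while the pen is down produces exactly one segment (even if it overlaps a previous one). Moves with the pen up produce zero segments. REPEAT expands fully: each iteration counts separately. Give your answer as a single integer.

Executing turtle program step by step:
Start: pos=(0,0), heading=0, pen down
RT 120: heading 0 -> 240
PD: pen down
RT 90: heading 240 -> 150
RT 273: heading 150 -> 237
FD 5.2: (0,0) -> (-2.832,-4.361) [heading=237, draw]
RT 30: heading 237 -> 207
RT 45: heading 207 -> 162
FD 11.5: (-2.832,-4.361) -> (-13.769,-0.807) [heading=162, draw]
FD 7.1: (-13.769,-0.807) -> (-20.522,1.387) [heading=162, draw]
Final: pos=(-20.522,1.387), heading=162, 3 segment(s) drawn
Segments drawn: 3

Answer: 3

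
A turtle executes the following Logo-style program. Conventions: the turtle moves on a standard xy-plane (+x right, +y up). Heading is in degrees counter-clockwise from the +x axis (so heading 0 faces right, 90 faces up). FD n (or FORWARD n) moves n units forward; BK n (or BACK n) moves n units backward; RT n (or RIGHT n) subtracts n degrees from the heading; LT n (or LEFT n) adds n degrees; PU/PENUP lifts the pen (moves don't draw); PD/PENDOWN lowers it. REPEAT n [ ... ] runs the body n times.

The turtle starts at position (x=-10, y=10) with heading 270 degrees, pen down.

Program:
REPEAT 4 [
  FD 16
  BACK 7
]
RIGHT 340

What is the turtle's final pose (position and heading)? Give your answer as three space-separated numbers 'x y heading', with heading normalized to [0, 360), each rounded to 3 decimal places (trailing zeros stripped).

Executing turtle program step by step:
Start: pos=(-10,10), heading=270, pen down
REPEAT 4 [
  -- iteration 1/4 --
  FD 16: (-10,10) -> (-10,-6) [heading=270, draw]
  BK 7: (-10,-6) -> (-10,1) [heading=270, draw]
  -- iteration 2/4 --
  FD 16: (-10,1) -> (-10,-15) [heading=270, draw]
  BK 7: (-10,-15) -> (-10,-8) [heading=270, draw]
  -- iteration 3/4 --
  FD 16: (-10,-8) -> (-10,-24) [heading=270, draw]
  BK 7: (-10,-24) -> (-10,-17) [heading=270, draw]
  -- iteration 4/4 --
  FD 16: (-10,-17) -> (-10,-33) [heading=270, draw]
  BK 7: (-10,-33) -> (-10,-26) [heading=270, draw]
]
RT 340: heading 270 -> 290
Final: pos=(-10,-26), heading=290, 8 segment(s) drawn

Answer: -10 -26 290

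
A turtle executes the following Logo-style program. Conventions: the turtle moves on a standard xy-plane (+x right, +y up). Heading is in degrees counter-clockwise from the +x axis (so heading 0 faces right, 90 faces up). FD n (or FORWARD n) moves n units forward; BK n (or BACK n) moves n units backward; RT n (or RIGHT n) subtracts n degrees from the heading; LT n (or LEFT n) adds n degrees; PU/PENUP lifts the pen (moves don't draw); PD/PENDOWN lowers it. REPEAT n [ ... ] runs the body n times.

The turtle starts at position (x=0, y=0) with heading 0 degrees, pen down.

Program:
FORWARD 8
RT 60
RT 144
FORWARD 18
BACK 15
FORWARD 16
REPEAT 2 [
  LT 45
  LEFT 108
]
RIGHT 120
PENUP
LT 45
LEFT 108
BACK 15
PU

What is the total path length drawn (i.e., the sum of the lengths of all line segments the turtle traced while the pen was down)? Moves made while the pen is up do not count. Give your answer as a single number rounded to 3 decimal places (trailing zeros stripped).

Answer: 57

Derivation:
Executing turtle program step by step:
Start: pos=(0,0), heading=0, pen down
FD 8: (0,0) -> (8,0) [heading=0, draw]
RT 60: heading 0 -> 300
RT 144: heading 300 -> 156
FD 18: (8,0) -> (-8.444,7.321) [heading=156, draw]
BK 15: (-8.444,7.321) -> (5.259,1.22) [heading=156, draw]
FD 16: (5.259,1.22) -> (-9.357,7.728) [heading=156, draw]
REPEAT 2 [
  -- iteration 1/2 --
  LT 45: heading 156 -> 201
  LT 108: heading 201 -> 309
  -- iteration 2/2 --
  LT 45: heading 309 -> 354
  LT 108: heading 354 -> 102
]
RT 120: heading 102 -> 342
PU: pen up
LT 45: heading 342 -> 27
LT 108: heading 27 -> 135
BK 15: (-9.357,7.728) -> (1.249,-2.879) [heading=135, move]
PU: pen up
Final: pos=(1.249,-2.879), heading=135, 4 segment(s) drawn

Segment lengths:
  seg 1: (0,0) -> (8,0), length = 8
  seg 2: (8,0) -> (-8.444,7.321), length = 18
  seg 3: (-8.444,7.321) -> (5.259,1.22), length = 15
  seg 4: (5.259,1.22) -> (-9.357,7.728), length = 16
Total = 57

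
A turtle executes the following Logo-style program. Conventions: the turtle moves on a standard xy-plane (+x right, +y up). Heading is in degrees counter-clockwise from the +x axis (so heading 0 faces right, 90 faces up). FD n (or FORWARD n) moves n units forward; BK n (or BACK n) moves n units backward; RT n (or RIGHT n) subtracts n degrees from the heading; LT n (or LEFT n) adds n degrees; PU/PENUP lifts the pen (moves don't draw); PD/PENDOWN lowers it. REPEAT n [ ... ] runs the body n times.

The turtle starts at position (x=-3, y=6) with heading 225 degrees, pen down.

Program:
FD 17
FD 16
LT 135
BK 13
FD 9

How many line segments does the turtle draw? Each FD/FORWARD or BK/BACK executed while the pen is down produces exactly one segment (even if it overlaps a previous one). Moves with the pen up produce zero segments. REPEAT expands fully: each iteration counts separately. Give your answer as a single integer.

Executing turtle program step by step:
Start: pos=(-3,6), heading=225, pen down
FD 17: (-3,6) -> (-15.021,-6.021) [heading=225, draw]
FD 16: (-15.021,-6.021) -> (-26.335,-17.335) [heading=225, draw]
LT 135: heading 225 -> 0
BK 13: (-26.335,-17.335) -> (-39.335,-17.335) [heading=0, draw]
FD 9: (-39.335,-17.335) -> (-30.335,-17.335) [heading=0, draw]
Final: pos=(-30.335,-17.335), heading=0, 4 segment(s) drawn
Segments drawn: 4

Answer: 4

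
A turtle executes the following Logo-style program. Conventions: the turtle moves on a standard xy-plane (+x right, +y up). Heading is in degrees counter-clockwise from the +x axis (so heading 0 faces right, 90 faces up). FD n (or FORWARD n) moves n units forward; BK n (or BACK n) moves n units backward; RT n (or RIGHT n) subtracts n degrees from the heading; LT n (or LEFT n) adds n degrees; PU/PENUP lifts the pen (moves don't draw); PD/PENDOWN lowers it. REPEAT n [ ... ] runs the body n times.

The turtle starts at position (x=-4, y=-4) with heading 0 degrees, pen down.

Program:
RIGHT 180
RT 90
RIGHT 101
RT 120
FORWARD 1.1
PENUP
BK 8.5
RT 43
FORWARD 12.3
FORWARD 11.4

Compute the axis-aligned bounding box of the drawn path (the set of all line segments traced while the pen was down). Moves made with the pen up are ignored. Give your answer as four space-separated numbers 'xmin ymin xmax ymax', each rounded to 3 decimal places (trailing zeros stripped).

Executing turtle program step by step:
Start: pos=(-4,-4), heading=0, pen down
RT 180: heading 0 -> 180
RT 90: heading 180 -> 90
RT 101: heading 90 -> 349
RT 120: heading 349 -> 229
FD 1.1: (-4,-4) -> (-4.722,-4.83) [heading=229, draw]
PU: pen up
BK 8.5: (-4.722,-4.83) -> (0.855,1.585) [heading=229, move]
RT 43: heading 229 -> 186
FD 12.3: (0.855,1.585) -> (-11.378,0.299) [heading=186, move]
FD 11.4: (-11.378,0.299) -> (-22.715,-0.892) [heading=186, move]
Final: pos=(-22.715,-0.892), heading=186, 1 segment(s) drawn

Segment endpoints: x in {-4.722, -4}, y in {-4.83, -4}
xmin=-4.722, ymin=-4.83, xmax=-4, ymax=-4

Answer: -4.722 -4.83 -4 -4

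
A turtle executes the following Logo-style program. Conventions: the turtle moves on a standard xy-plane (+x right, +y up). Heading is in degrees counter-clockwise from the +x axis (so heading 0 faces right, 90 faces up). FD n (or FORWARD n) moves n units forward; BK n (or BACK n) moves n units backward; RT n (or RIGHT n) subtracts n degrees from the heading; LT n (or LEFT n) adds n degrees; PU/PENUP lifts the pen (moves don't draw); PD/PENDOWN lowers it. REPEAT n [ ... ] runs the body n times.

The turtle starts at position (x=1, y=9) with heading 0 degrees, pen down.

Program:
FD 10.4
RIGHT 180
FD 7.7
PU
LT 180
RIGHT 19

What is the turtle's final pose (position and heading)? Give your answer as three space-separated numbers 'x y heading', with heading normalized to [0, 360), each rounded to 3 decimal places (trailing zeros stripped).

Answer: 3.7 9 341

Derivation:
Executing turtle program step by step:
Start: pos=(1,9), heading=0, pen down
FD 10.4: (1,9) -> (11.4,9) [heading=0, draw]
RT 180: heading 0 -> 180
FD 7.7: (11.4,9) -> (3.7,9) [heading=180, draw]
PU: pen up
LT 180: heading 180 -> 0
RT 19: heading 0 -> 341
Final: pos=(3.7,9), heading=341, 2 segment(s) drawn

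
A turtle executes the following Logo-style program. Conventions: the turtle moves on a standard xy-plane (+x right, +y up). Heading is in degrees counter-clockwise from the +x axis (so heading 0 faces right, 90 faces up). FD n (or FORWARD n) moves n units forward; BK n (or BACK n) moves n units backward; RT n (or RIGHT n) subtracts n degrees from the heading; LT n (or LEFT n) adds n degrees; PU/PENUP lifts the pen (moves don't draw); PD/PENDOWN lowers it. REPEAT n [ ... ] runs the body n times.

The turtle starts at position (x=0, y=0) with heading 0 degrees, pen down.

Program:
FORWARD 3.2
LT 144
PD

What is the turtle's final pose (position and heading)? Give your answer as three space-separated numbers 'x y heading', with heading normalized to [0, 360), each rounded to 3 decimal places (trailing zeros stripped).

Answer: 3.2 0 144

Derivation:
Executing turtle program step by step:
Start: pos=(0,0), heading=0, pen down
FD 3.2: (0,0) -> (3.2,0) [heading=0, draw]
LT 144: heading 0 -> 144
PD: pen down
Final: pos=(3.2,0), heading=144, 1 segment(s) drawn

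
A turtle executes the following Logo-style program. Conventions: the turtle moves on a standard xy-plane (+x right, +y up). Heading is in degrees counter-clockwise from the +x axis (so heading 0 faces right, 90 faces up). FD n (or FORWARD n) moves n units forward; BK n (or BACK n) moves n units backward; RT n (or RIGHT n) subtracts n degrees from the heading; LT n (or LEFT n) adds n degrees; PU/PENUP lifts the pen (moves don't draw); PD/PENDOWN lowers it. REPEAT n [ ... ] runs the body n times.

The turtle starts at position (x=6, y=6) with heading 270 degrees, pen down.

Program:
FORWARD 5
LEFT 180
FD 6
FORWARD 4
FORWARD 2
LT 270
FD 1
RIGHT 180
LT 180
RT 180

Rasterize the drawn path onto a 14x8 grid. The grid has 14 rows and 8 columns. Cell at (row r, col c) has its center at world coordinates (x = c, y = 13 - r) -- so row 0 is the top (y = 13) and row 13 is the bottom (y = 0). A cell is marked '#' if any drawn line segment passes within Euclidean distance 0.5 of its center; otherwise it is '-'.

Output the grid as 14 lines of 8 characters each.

Segment 0: (6,6) -> (6,1)
Segment 1: (6,1) -> (6,7)
Segment 2: (6,7) -> (6,11)
Segment 3: (6,11) -> (6,13)
Segment 4: (6,13) -> (7,13)

Answer: ------##
------#-
------#-
------#-
------#-
------#-
------#-
------#-
------#-
------#-
------#-
------#-
------#-
--------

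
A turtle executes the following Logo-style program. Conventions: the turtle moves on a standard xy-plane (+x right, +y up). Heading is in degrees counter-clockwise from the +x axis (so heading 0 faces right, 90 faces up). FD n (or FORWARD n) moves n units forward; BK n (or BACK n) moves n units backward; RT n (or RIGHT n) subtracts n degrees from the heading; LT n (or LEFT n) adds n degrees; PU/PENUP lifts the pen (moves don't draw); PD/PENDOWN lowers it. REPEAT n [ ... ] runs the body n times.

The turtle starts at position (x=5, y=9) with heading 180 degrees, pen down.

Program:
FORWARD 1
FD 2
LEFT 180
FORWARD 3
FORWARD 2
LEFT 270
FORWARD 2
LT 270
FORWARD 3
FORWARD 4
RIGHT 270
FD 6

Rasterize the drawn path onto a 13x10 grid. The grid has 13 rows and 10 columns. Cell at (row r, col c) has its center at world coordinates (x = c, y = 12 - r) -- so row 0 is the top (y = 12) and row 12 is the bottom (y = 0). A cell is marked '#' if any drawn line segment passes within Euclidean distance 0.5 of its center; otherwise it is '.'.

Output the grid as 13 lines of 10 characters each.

Answer: ..........
..........
..........
..######..
.......#..
########..
#.........
#.........
#.........
#.........
#.........
#.........
..........

Derivation:
Segment 0: (5,9) -> (4,9)
Segment 1: (4,9) -> (2,9)
Segment 2: (2,9) -> (5,9)
Segment 3: (5,9) -> (7,9)
Segment 4: (7,9) -> (7,7)
Segment 5: (7,7) -> (4,7)
Segment 6: (4,7) -> (-0,7)
Segment 7: (-0,7) -> (-0,1)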